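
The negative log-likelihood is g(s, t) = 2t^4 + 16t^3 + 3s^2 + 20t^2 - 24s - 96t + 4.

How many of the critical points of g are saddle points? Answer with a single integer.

1

g separates as a function of s plus a function of t, so ∇g=0 decouples.
∂g/∂s = 6(s - 4) = 0 at s ∈ {4}; ∂g/∂t = 8(t - 1)(t + 3)(t + 4) = 0 at t ∈ {-4, -3, 1}.
The Hessian is diagonal: diag(g_ss, g_tt). Second derivatives: g_ss(4)=6; g_tt(-4)=40, g_tt(-3)=-32, g_tt(1)=160.
Saddle points occur where the two diagonal entries have opposite signs: (4, -3). Count: 1.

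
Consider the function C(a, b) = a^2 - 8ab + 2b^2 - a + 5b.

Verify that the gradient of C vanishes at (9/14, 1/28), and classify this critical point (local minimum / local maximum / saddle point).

∇C = (2a - 8b - 1, -8a + 4b + 5); substituting (9/14, 1/28) gives ∇C = (0, 0), so (9/14, 1/28) is indeed a critical point.
The Hessian of C is constant: H = [[2, -8], [-8, 4]].
det(H) = 2·4 − (-8)² = -56.
Since det(H) < 0, H is indefinite and the critical point is a saddle point.

saddle point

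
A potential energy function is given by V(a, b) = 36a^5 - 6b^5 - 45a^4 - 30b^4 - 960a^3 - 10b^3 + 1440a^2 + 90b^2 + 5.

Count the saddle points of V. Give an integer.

8

V separates as a function of a plus a function of b, so ∇V=0 decouples.
∂V/∂a = 180a(a - 4)(a - 1)(a + 4) = 0 at a ∈ {-4, 0, 1, 4}; ∂V/∂b = -30b(b - 1)(b + 2)(b + 3) = 0 at b ∈ {-3, -2, 0, 1}.
The Hessian is diagonal: diag(V_aa, V_bb). Second derivatives: V_aa(-4)=-28800, V_aa(0)=2880, V_aa(1)=-2700, V_aa(4)=17280; V_bb(-3)=360, V_bb(-2)=-180, V_bb(0)=180, V_bb(1)=-360.
Saddle points occur where the two diagonal entries have opposite signs: (-4, -3), (-4, 0), (0, -2), (0, 1), (1, -3), (1, 0), (4, -2), (4, 1). Count: 8.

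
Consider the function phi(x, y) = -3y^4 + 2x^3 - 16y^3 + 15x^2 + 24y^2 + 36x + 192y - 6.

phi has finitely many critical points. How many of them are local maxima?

phi separates as a function of x plus a function of y, so ∇phi=0 decouples.
∂phi/∂x = 6(x + 2)(x + 3) = 0 at x ∈ {-3, -2}; ∂phi/∂y = -12(y - 2)(y + 2)(y + 4) = 0 at y ∈ {-4, -2, 2}.
The Hessian is diagonal: diag(phi_xx, phi_yy). Second derivatives: phi_xx(-3)=-6, phi_xx(-2)=6; phi_yy(-4)=-144, phi_yy(-2)=96, phi_yy(2)=-288.
Local maxima occur where both diagonal entries negative: (-3, -4), (-3, 2). Count: 2.

2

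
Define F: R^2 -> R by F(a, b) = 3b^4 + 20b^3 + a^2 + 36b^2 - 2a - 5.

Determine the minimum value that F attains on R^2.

F(a,b) separates as P(a) + Q(b) − 5, so its minimum is min P + min Q − 5.
P'(a) = 2a - 2 vanishes at a ∈ {1}; Q'(b) = 12b(b + 2)(b + 3) vanishes at b ∈ {-3, -2, 0}.
Local minima of P (where P''>0): P(1)=-1. Local minima of Q: Q(-3)=27, Q(0)=0.
So the global minimum of F is P(1) + Q(0) − 5 = -1 + 0 − 5 = -6, attained at (1, 0).

-6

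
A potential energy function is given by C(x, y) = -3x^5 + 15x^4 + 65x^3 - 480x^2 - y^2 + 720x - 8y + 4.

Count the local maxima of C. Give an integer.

C separates as a function of x plus a function of y, so ∇C=0 decouples.
∂C/∂x = -15(x - 4)(x - 3)(x - 1)(x + 4) = 0 at x ∈ {-4, 1, 3, 4}; ∂C/∂y = -2(y + 4) = 0 at y ∈ {-4}.
The Hessian is diagonal: diag(C_xx, C_yy). Second derivatives: C_xx(-4)=4200, C_xx(1)=-450, C_xx(3)=210, C_xx(4)=-360; C_yy(-4)=-2.
Local maxima occur where both diagonal entries negative: (1, -4), (4, -4). Count: 2.

2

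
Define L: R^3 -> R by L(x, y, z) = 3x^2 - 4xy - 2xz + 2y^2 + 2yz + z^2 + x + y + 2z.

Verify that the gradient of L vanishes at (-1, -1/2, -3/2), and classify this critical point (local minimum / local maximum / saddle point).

∇L = (6x - 4y - 2z + 1, -4x + 4y + 2z + 1, -2x + 2y + 2z + 2); substituting (-1, -1/2, -3/2) gives ∇L = (0, 0, 0), so (-1, -1/2, -3/2) is indeed a critical point.
The Hessian is constant: H = [[6, -4, -2], [-4, 4, 2], [-2, 2, 2]].
Leading principal minors: Δ₁ = 6, Δ₂ = 8, Δ₃ = 8.
All leading minors are positive, so H is positive definite: a local minimum.

local minimum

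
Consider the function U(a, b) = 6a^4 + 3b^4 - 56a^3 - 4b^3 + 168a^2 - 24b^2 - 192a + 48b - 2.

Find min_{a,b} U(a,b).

U(a,b) separates as P(a) + Q(b) − 2, so its minimum is min P + min Q − 2.
P'(a) = 24(a - 4)(a - 2)(a - 1) vanishes at a ∈ {1, 2, 4}; Q'(b) = 12(b - 2)(b - 1)(b + 2) vanishes at b ∈ {-2, 1, 2}.
Local minima of P (where P''>0): P(1)=-74, P(4)=-128. Local minima of Q: Q(-2)=-112, Q(2)=16.
So the global minimum of U is P(4) + Q(-2) − 2 = -128 − 112 − 2 = -242, attained at (4, -2).

-242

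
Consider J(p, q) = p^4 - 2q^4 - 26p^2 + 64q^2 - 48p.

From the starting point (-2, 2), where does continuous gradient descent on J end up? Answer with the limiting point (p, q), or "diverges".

J is separable, so gradient descent decouples: p follows -∂J/∂p, q follows -∂J/∂q.
∂J/∂p = 4(p - 4)(p + 1)(p + 3); at p=-2 this is 24, so p decreases.
∂J/∂q = -8q(q - 4)(q + 4); at q=2 this is 192, so q decreases.
p converges to its nearest critical value -3 (a local min of the p-part); q converges to 0. The iterate converges to (-3, 0).

(-3, 0)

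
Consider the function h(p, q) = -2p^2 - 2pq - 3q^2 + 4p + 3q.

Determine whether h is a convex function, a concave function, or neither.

h is quadratic, so its Hessian is the constant matrix H = [[-4, -2], [-2, -6]].
det(H) = 20, tr(H) = -10.
det(H) > 0 and tr(H) < 0, so H is negative definite everywhere: concave.

concave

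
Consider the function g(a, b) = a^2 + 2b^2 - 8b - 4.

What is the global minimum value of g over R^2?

g(a,b) separates as P(a) + Q(b) − 4, so its minimum is min P + min Q − 4.
P'(a) = 2a vanishes at a ∈ {0}; Q'(b) = 4b - 8 vanishes at b ∈ {2}.
Local minima of P (where P''>0): P(0)=0. Local minima of Q: Q(2)=-8.
So the global minimum of g is P(0) + Q(2) − 4 = 0 − 8 − 4 = -12, attained at (0, 2).

-12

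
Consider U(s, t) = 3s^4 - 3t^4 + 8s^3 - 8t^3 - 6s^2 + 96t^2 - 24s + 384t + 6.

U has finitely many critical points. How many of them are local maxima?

2

U separates as a function of s plus a function of t, so ∇U=0 decouples.
∂U/∂s = 12(s - 1)(s + 1)(s + 2) = 0 at s ∈ {-2, -1, 1}; ∂U/∂t = -12(t - 4)(t + 2)(t + 4) = 0 at t ∈ {-4, -2, 4}.
The Hessian is diagonal: diag(U_ss, U_tt). Second derivatives: U_ss(-2)=36, U_ss(-1)=-24, U_ss(1)=72; U_tt(-4)=-192, U_tt(-2)=144, U_tt(4)=-576.
Local maxima occur where both diagonal entries negative: (-1, -4), (-1, 4). Count: 2.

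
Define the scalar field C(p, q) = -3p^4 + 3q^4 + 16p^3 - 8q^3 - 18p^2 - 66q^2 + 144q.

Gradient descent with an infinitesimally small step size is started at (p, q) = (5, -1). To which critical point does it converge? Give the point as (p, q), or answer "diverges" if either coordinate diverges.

diverges

C is separable, so gradient descent decouples: p follows -∂C/∂p, q follows -∂C/∂q.
∂C/∂p = -12p(p - 3)(p - 1); at p=5 this is -480, so p increases.
∂C/∂q = 12(q - 4)(q - 1)(q + 3); at q=-1 this is 240, so q decreases.
The p-coordinate has no critical point in that direction and runs off to infinity.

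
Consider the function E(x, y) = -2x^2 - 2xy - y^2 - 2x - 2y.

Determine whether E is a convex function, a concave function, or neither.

E is quadratic, so its Hessian is the constant matrix H = [[-4, -2], [-2, -2]].
det(H) = 4, tr(H) = -6.
det(H) > 0 and tr(H) < 0, so H is negative definite everywhere: concave.

concave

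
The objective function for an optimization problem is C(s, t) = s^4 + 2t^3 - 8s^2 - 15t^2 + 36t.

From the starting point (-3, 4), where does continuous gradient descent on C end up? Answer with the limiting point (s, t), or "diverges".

(-2, 3)

C is separable, so gradient descent decouples: s follows -∂C/∂s, t follows -∂C/∂t.
∂C/∂s = 4s(s - 2)(s + 2); at s=-3 this is -60, so s increases.
∂C/∂t = 6(t - 3)(t - 2); at t=4 this is 12, so t decreases.
s converges to its nearest critical value -2 (a local min of the s-part); t converges to 3. The iterate converges to (-2, 3).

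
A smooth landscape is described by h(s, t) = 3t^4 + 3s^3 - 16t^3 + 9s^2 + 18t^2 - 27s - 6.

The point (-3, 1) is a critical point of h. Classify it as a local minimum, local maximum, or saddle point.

The mixed partial ∂²h/∂s∂t is 0, so the Hessian at any point is diag(h_ss, h_tt) = diag(18(s + 1), 12(3t^2 - 8t + 3)).
At (-3, 1): H = diag(-36, -24).
Both eigenvalues are negative, so H is negative definite: a local maximum.

local maximum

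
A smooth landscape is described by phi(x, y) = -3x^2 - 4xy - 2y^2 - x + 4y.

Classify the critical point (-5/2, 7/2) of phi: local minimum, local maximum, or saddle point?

The Hessian of phi is constant: H = [[-6, -4], [-4, -4]].
det(H) = (-6)·(-4) − (-4)² = 8.
det(H) > 0 and tr(H) = -10 < 0, so H is negative definite and the point is a local maximum.

local maximum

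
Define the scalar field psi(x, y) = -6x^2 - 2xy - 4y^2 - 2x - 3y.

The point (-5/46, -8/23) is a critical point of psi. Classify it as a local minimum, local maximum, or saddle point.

local maximum

The Hessian of psi is constant: H = [[-12, -2], [-2, -8]].
det(H) = (-12)·(-8) − (-2)² = 92.
det(H) > 0 and tr(H) = -20 < 0, so H is negative definite and the point is a local maximum.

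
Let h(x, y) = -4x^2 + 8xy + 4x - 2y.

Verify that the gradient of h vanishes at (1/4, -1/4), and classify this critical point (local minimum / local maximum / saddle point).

saddle point

∇h = (-8x + 8y + 4, 8x - 2); substituting (1/4, -1/4) gives ∇h = (0, 0), so (1/4, -1/4) is indeed a critical point.
The Hessian of h is constant: H = [[-8, 8], [8, 0]].
det(H) = (-8)·0 − 8² = -64.
Since det(H) < 0, H is indefinite and the critical point is a saddle point.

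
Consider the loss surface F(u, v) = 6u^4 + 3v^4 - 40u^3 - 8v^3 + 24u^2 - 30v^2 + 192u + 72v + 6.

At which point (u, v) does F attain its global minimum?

(-1, -2)

F(u,v) separates as P(u) + Q(v) + 6, so its minimum is min P + min Q + 6.
P'(u) = 24(u - 4)(u - 2)(u + 1) vanishes at u ∈ {-1, 2, 4}; Q'(v) = 12(v - 3)(v - 1)(v + 2) vanishes at v ∈ {-2, 1, 3}.
Local minima of P (where P''>0): P(-1)=-122, P(4)=128. Local minima of Q: Q(-2)=-152, Q(3)=-27.
So the global minimum of F is P(-1) + Q(-2) + 6 = -122 − 152 + 6 = -268, attained at (-1, -2).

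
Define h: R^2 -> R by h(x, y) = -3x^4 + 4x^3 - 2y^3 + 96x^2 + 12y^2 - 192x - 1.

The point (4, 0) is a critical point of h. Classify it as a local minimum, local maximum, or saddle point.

The mixed partial ∂²h/∂x∂y is 0, so the Hessian at any point is diag(h_xx, h_yy) = diag(12(-3x^2 + 2x + 16), 12(-y + 2)).
At (4, 0): H = diag(-288, 24).
The eigenvalues have opposite signs, so H is indefinite: a saddle point.

saddle point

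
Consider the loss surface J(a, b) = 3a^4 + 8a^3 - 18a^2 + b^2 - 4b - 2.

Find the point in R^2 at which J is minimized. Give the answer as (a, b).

J(a,b) separates as P(a) + Q(b) − 2, so its minimum is min P + min Q − 2.
P'(a) = 12a(a - 1)(a + 3) vanishes at a ∈ {-3, 0, 1}; Q'(b) = 2b - 4 vanishes at b ∈ {2}.
Local minima of P (where P''>0): P(-3)=-135, P(1)=-7. Local minima of Q: Q(2)=-4.
So the global minimum of J is P(-3) + Q(2) − 2 = -135 − 4 − 2 = -141, attained at (-3, 2).

(-3, 2)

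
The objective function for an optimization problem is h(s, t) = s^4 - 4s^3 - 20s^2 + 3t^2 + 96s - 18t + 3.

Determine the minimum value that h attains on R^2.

h(s,t) separates as P(s) + Q(t) + 3, so its minimum is min P + min Q + 3.
P'(s) = 4(s - 4)(s - 2)(s + 3) vanishes at s ∈ {-3, 2, 4}; Q'(t) = 6(t - 3) vanishes at t ∈ {3}.
Local minima of P (where P''>0): P(-3)=-279, P(4)=64. Local minima of Q: Q(3)=-27.
So the global minimum of h is P(-3) + Q(3) + 3 = -279 − 27 + 3 = -303, attained at (-3, 3).

-303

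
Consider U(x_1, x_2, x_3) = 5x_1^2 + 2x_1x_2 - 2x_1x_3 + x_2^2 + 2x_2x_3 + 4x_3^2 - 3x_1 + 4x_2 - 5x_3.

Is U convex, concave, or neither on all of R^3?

U is quadratic, so its Hessian is the constant matrix H = [[10, 2, -2], [2, 2, 2], [-2, 2, 8]].
Leading principal minors: 10, 16, 64.
All positive ⇒ H ≻ 0 ⇒ convex.

convex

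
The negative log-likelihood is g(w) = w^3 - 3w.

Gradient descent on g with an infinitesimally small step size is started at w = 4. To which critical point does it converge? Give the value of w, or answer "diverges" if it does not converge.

1

g'(w) = 3(w - 1)(w + 1), so g'(4) = 45.
Gradient descent moves in the -g' direction, i.e. w is decreasing.
The nearest critical point in that direction is w = 1, where g'' = 6 > 0 (a local minimum). The iterate converges there.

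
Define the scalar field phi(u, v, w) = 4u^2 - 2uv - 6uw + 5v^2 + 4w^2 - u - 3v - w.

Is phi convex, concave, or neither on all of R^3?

phi is quadratic, so its Hessian is the constant matrix H = [[8, -2, -6], [-2, 10, 0], [-6, 0, 8]].
Leading principal minors: 8, 76, 248.
All positive ⇒ H ≻ 0 ⇒ convex.

convex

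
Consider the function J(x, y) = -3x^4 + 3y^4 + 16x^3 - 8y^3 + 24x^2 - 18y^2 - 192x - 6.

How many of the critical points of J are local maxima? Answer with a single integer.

J separates as a function of x plus a function of y, so ∇J=0 decouples.
∂J/∂x = -12(x - 4)(x - 2)(x + 2) = 0 at x ∈ {-2, 2, 4}; ∂J/∂y = 12y(y - 3)(y + 1) = 0 at y ∈ {-1, 0, 3}.
The Hessian is diagonal: diag(J_xx, J_yy). Second derivatives: J_xx(-2)=-288, J_xx(2)=96, J_xx(4)=-144; J_yy(-1)=48, J_yy(0)=-36, J_yy(3)=144.
Local maxima occur where both diagonal entries negative: (-2, 0), (4, 0). Count: 2.

2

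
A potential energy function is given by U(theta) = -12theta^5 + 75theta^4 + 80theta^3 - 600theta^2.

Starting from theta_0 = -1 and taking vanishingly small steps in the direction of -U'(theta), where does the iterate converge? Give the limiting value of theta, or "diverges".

-2

U'(theta) = -60theta(theta - 5)(theta - 2)(theta + 2), so U'(-1) = 1080.
Gradient descent moves in the -U' direction, i.e. theta is decreasing.
The nearest critical point in that direction is theta = -2, where U'' = 3360 > 0 (a local minimum). The iterate converges there.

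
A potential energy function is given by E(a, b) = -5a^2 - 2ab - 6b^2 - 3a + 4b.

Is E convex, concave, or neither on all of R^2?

concave

E is quadratic, so its Hessian is the constant matrix H = [[-10, -2], [-2, -12]].
det(H) = 116, tr(H) = -22.
det(H) > 0 and tr(H) < 0, so H is negative definite everywhere: concave.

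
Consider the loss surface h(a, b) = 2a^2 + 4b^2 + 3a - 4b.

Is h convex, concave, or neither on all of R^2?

h is quadratic, so its Hessian is the constant matrix H = [[4, 0], [0, 8]].
det(H) = 32, tr(H) = 12.
det(H) > 0 and tr(H) > 0, so H is positive definite everywhere: convex.

convex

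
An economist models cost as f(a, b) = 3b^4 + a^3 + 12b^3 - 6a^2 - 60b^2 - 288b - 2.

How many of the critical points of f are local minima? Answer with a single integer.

f separates as a function of a plus a function of b, so ∇f=0 decouples.
∂f/∂a = 3a(a - 4) = 0 at a ∈ {0, 4}; ∂f/∂b = 12(b - 3)(b + 2)(b + 4) = 0 at b ∈ {-4, -2, 3}.
The Hessian is diagonal: diag(f_aa, f_bb). Second derivatives: f_aa(0)=-12, f_aa(4)=12; f_bb(-4)=168, f_bb(-2)=-120, f_bb(3)=420.
Local minima occur where both diagonal entries positive: (4, -4), (4, 3). Count: 2.

2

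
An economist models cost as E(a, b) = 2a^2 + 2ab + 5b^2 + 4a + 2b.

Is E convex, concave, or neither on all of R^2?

E is quadratic, so its Hessian is the constant matrix H = [[4, 2], [2, 10]].
det(H) = 36, tr(H) = 14.
det(H) > 0 and tr(H) > 0, so H is positive definite everywhere: convex.

convex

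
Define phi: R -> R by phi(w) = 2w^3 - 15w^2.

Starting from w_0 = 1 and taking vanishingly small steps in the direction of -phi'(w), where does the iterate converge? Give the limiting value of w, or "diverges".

5

phi'(w) = 6w(w - 5), so phi'(1) = -24.
Gradient descent moves in the -phi' direction, i.e. w is increasing.
The nearest critical point in that direction is w = 5, where phi'' = 30 > 0 (a local minimum). The iterate converges there.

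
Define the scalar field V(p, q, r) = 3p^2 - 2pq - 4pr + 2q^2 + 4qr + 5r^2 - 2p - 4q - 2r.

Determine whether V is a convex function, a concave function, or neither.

V is quadratic, so its Hessian is the constant matrix H = [[6, -2, -4], [-2, 4, 4], [-4, 4, 10]].
Leading principal minors: 6, 20, 104.
All positive ⇒ H ≻ 0 ⇒ convex.

convex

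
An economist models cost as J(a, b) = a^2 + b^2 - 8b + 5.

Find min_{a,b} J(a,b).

-11

J(a,b) separates as P(a) + Q(b) + 5, so its minimum is min P + min Q + 5.
P'(a) = 2a vanishes at a ∈ {0}; Q'(b) = 2b - 8 vanishes at b ∈ {4}.
Local minima of P (where P''>0): P(0)=0. Local minima of Q: Q(4)=-16.
So the global minimum of J is P(0) + Q(4) + 5 = 0 − 16 + 5 = -11, attained at (0, 4).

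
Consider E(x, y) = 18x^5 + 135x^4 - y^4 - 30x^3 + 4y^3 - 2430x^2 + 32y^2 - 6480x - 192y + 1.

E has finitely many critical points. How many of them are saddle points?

6

E separates as a function of x plus a function of y, so ∇E=0 decouples.
∂E/∂x = 90(x - 3)(x + 2)(x + 3)(x + 4) = 0 at x ∈ {-4, -3, -2, 3}; ∂E/∂y = -4(y - 4)(y - 3)(y + 4) = 0 at y ∈ {-4, 3, 4}.
The Hessian is diagonal: diag(E_xx, E_yy). Second derivatives: E_xx(-4)=-1260, E_xx(-3)=540, E_xx(-2)=-900, E_xx(3)=18900; E_yy(-4)=-224, E_yy(3)=28, E_yy(4)=-32.
Saddle points occur where the two diagonal entries have opposite signs: (-4, 3), (-3, -4), (-3, 4), (-2, 3), (3, -4), (3, 4). Count: 6.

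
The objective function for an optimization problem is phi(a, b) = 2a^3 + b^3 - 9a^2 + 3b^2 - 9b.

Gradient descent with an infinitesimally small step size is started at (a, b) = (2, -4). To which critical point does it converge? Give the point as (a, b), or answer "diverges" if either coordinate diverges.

phi is separable, so gradient descent decouples: a follows -∂phi/∂a, b follows -∂phi/∂b.
∂phi/∂a = 6a(a - 3); at a=2 this is -12, so a increases.
∂phi/∂b = 3(b - 1)(b + 3); at b=-4 this is 15, so b decreases.
The b-coordinate has no critical point in that direction and runs off to infinity.

diverges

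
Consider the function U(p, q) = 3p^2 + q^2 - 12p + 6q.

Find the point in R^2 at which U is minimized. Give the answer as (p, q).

U(p,q) separates as A(p) + B(q), so its minimum is min A + min B.
A'(p) = 6p - 12 vanishes at p ∈ {2}; B'(q) = 2q + 6 vanishes at q ∈ {-3}.
Local minima of A (where A''>0): A(2)=-12. Local minima of B: B(-3)=-9.
So the global minimum of U is A(2) + B(-3) = -12 − 9 = -21, attained at (2, -3).

(2, -3)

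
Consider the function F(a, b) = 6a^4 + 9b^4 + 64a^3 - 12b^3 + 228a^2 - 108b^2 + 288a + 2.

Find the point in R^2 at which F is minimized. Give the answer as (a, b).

(-1, 3)

F(a,b) separates as P(a) + Q(b) + 2, so its minimum is min P + min Q + 2.
P'(a) = 24(a + 1)(a + 3)(a + 4) vanishes at a ∈ {-4, -3, -1}; Q'(b) = 36b(b - 3)(b + 2) vanishes at b ∈ {-2, 0, 3}.
Local minima of P (where P''>0): P(-4)=-64, P(-1)=-118. Local minima of Q: Q(-2)=-192, Q(3)=-567.
So the global minimum of F is P(-1) + Q(3) + 2 = -118 − 567 + 2 = -683, attained at (-1, 3).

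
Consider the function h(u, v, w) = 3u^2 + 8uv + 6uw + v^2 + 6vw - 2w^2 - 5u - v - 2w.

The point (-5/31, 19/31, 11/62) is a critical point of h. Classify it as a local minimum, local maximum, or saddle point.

The Hessian is constant: H = [[6, 8, 6], [8, 2, 6], [6, 6, -4]].
Leading principal minors: Δ₁ = 6, Δ₂ = -52, Δ₃ = 496.
The minors fit neither the all-positive nor the alternating-sign pattern, so H is indefinite: a saddle point.

saddle point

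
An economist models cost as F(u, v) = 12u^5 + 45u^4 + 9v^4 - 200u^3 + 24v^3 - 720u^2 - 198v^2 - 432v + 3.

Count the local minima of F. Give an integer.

F separates as a function of u plus a function of v, so ∇F=0 decouples.
∂F/∂u = 60u(u - 3)(u + 2)(u + 4) = 0 at u ∈ {-4, -2, 0, 3}; ∂F/∂v = 36(v - 3)(v + 1)(v + 4) = 0 at v ∈ {-4, -1, 3}.
The Hessian is diagonal: diag(F_uu, F_vv). Second derivatives: F_uu(-4)=-3360, F_uu(-2)=1200, F_uu(0)=-1440, F_uu(3)=6300; F_vv(-4)=756, F_vv(-1)=-432, F_vv(3)=1008.
Local minima occur where both diagonal entries positive: (-2, -4), (-2, 3), (3, -4), (3, 3). Count: 4.

4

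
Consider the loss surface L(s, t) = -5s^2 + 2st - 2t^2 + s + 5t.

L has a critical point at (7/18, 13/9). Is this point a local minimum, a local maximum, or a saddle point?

The Hessian of L is constant: H = [[-10, 2], [2, -4]].
det(H) = (-10)·(-4) − 2² = 36.
det(H) > 0 and tr(H) = -14 < 0, so H is negative definite and the point is a local maximum.

local maximum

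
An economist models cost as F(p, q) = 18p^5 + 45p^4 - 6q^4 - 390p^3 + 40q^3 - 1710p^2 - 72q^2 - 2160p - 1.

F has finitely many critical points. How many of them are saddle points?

F separates as a function of p plus a function of q, so ∇F=0 decouples.
∂F/∂p = 90(p - 4)(p + 1)(p + 2)(p + 3) = 0 at p ∈ {-3, -2, -1, 4}; ∂F/∂q = -24q(q - 3)(q - 2) = 0 at q ∈ {0, 2, 3}.
The Hessian is diagonal: diag(F_pp, F_qq). Second derivatives: F_pp(-3)=-1260, F_pp(-2)=540, F_pp(-1)=-900, F_pp(4)=18900; F_qq(0)=-144, F_qq(2)=48, F_qq(3)=-72.
Saddle points occur where the two diagonal entries have opposite signs: (-3, 2), (-2, 0), (-2, 3), (-1, 2), (4, 0), (4, 3). Count: 6.

6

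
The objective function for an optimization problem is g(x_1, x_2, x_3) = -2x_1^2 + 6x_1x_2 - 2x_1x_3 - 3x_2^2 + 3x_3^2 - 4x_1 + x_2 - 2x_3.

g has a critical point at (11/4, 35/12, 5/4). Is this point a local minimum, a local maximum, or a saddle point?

saddle point

The Hessian is constant: H = [[-4, 6, -2], [6, -6, 0], [-2, 0, 6]].
Leading principal minors: Δ₁ = -4, Δ₂ = -12, Δ₃ = -48.
The minors fit neither the all-positive nor the alternating-sign pattern, so H is indefinite: a saddle point.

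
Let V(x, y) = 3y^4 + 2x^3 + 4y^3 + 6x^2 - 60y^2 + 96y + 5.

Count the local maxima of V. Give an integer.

1

V separates as a function of x plus a function of y, so ∇V=0 decouples.
∂V/∂x = 6x(x + 2) = 0 at x ∈ {-2, 0}; ∂V/∂y = 12(y - 2)(y - 1)(y + 4) = 0 at y ∈ {-4, 1, 2}.
The Hessian is diagonal: diag(V_xx, V_yy). Second derivatives: V_xx(-2)=-12, V_xx(0)=12; V_yy(-4)=360, V_yy(1)=-60, V_yy(2)=72.
Local maxima occur where both diagonal entries negative: (-2, 1). Count: 1.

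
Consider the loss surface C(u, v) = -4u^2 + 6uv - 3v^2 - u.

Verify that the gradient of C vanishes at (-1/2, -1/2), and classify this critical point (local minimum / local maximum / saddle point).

local maximum

∇C = (-8u + 6v - 1, 6u - 6v); substituting (-1/2, -1/2) gives ∇C = (0, 0), so (-1/2, -1/2) is indeed a critical point.
The Hessian of C is constant: H = [[-8, 6], [6, -6]].
det(H) = (-8)·(-6) − 6² = 12.
det(H) > 0 and tr(H) = -14 < 0, so H is negative definite and the point is a local maximum.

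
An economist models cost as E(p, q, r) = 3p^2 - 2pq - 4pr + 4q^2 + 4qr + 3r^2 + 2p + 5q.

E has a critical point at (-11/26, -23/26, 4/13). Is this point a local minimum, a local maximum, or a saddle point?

The Hessian is constant: H = [[6, -2, -4], [-2, 8, 4], [-4, 4, 6]].
Leading principal minors: Δ₁ = 6, Δ₂ = 44, Δ₃ = 104.
All leading minors are positive, so H is positive definite: a local minimum.

local minimum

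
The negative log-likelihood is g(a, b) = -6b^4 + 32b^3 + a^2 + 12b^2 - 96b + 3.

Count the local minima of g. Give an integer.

g separates as a function of a plus a function of b, so ∇g=0 decouples.
∂g/∂a = 2a = 0 at a ∈ {0}; ∂g/∂b = -24(b - 4)(b - 1)(b + 1) = 0 at b ∈ {-1, 1, 4}.
The Hessian is diagonal: diag(g_aa, g_bb). Second derivatives: g_aa(0)=2; g_bb(-1)=-240, g_bb(1)=144, g_bb(4)=-360.
Local minima occur where both diagonal entries positive: (0, 1). Count: 1.

1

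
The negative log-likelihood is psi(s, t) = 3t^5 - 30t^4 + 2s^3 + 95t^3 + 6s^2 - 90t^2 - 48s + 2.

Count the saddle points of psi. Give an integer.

4

psi separates as a function of s plus a function of t, so ∇psi=0 decouples.
∂psi/∂s = 6(s - 2)(s + 4) = 0 at s ∈ {-4, 2}; ∂psi/∂t = 15t(t - 4)(t - 3)(t - 1) = 0 at t ∈ {0, 1, 3, 4}.
The Hessian is diagonal: diag(psi_ss, psi_tt). Second derivatives: psi_ss(-4)=-36, psi_ss(2)=36; psi_tt(0)=-180, psi_tt(1)=90, psi_tt(3)=-90, psi_tt(4)=180.
Saddle points occur where the two diagonal entries have opposite signs: (-4, 1), (-4, 4), (2, 0), (2, 3). Count: 4.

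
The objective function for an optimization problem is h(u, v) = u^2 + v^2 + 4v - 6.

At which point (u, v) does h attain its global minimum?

h(u,v) separates as P(u) + Q(v) − 6, so its minimum is min P + min Q − 6.
P'(u) = 2u vanishes at u ∈ {0}; Q'(v) = 2v + 4 vanishes at v ∈ {-2}.
Local minima of P (where P''>0): P(0)=0. Local minima of Q: Q(-2)=-4.
So the global minimum of h is P(0) + Q(-2) − 6 = 0 − 4 − 6 = -10, attained at (0, -2).

(0, -2)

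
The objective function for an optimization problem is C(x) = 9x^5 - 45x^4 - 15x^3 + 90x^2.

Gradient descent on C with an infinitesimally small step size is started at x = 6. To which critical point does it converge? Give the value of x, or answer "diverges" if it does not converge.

C'(x) = 45x(x - 4)(x - 1)(x + 1), so C'(6) = 18900.
Gradient descent moves in the -C' direction, i.e. x is decreasing.
The nearest critical point in that direction is x = 4, where C'' = 2700 > 0 (a local minimum). The iterate converges there.

4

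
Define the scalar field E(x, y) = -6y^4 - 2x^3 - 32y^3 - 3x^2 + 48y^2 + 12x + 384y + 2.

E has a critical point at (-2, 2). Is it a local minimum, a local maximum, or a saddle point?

The mixed partial ∂²E/∂x∂y is 0, so the Hessian at any point is diag(E_xx, E_yy) = diag(-6(2x + 1), 24(-3y^2 - 8y + 4)).
At (-2, 2): H = diag(18, -576).
The eigenvalues have opposite signs, so H is indefinite: a saddle point.

saddle point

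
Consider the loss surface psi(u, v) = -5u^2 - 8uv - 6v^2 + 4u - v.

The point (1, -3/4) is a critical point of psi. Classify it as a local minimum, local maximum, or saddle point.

local maximum

The Hessian of psi is constant: H = [[-10, -8], [-8, -12]].
det(H) = (-10)·(-12) − (-8)² = 56.
det(H) > 0 and tr(H) = -22 < 0, so H is negative definite and the point is a local maximum.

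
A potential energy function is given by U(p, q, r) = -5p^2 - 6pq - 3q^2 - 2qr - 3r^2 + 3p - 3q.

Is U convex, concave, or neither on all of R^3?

U is quadratic, so its Hessian is the constant matrix H = [[-10, -6, 0], [-6, -6, -2], [0, -2, -6]].
Leading principal minors: -10, 24, -104.
Signs alternate −, +, − ⇒ H ≺ 0 ⇒ concave.

concave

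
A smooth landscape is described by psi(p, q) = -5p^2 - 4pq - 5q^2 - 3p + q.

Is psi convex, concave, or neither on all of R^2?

psi is quadratic, so its Hessian is the constant matrix H = [[-10, -4], [-4, -10]].
det(H) = 84, tr(H) = -20.
det(H) > 0 and tr(H) < 0, so H is negative definite everywhere: concave.

concave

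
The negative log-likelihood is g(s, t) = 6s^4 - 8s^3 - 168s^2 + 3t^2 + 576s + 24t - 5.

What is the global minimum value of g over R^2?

g(s,t) separates as P(s) + Q(t) − 5, so its minimum is min P + min Q − 5.
P'(s) = 24(s - 3)(s - 2)(s + 4) vanishes at s ∈ {-4, 2, 3}; Q'(t) = 6(t + 4) vanishes at t ∈ {-4}.
Local minima of P (where P''>0): P(-4)=-2944, P(3)=486. Local minima of Q: Q(-4)=-48.
So the global minimum of g is P(-4) + Q(-4) − 5 = -2944 − 48 − 5 = -2997, attained at (-4, -4).

-2997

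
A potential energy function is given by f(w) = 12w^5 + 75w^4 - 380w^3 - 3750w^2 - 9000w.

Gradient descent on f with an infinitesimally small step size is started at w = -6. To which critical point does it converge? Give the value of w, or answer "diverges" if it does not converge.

f'(w) = 60(w - 5)(w + 2)(w + 3)(w + 5), so f'(-6) = 7920.
Gradient descent moves in the -f' direction, i.e. w is decreasing.
There is no critical point below w=-6, and f' keeps the same sign, so the iterate runs off to −∞.

diverges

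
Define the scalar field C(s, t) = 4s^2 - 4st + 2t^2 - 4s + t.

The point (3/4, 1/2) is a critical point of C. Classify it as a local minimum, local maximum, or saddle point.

local minimum

The Hessian of C is constant: H = [[8, -4], [-4, 4]].
det(H) = 8·4 − (-4)² = 16.
det(H) > 0 and tr(H) = 12 > 0, so H is positive definite and the point is a local minimum.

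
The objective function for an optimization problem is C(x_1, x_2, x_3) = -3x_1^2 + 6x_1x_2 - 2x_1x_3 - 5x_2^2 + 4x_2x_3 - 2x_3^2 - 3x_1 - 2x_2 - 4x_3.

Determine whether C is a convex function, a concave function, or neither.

concave

C is quadratic, so its Hessian is the constant matrix H = [[-6, 6, -2], [6, -10, 4], [-2, 4, -4]].
Leading principal minors: -6, 24, -56.
Signs alternate −, +, − ⇒ H ≺ 0 ⇒ concave.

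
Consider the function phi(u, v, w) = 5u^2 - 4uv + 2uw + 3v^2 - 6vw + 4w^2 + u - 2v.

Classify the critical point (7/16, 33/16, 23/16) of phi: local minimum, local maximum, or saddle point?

local minimum

The Hessian is constant: H = [[10, -4, 2], [-4, 6, -6], [2, -6, 8]].
Leading principal minors: Δ₁ = 10, Δ₂ = 44, Δ₃ = 64.
All leading minors are positive, so H is positive definite: a local minimum.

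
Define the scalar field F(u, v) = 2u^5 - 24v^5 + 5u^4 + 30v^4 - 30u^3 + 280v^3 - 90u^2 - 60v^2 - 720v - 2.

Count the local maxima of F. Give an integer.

4

F separates as a function of u plus a function of v, so ∇F=0 decouples.
∂F/∂u = 10u(u - 3)(u + 2)(u + 3) = 0 at u ∈ {-3, -2, 0, 3}; ∂F/∂v = -120(v - 3)(v - 1)(v + 1)(v + 2) = 0 at v ∈ {-2, -1, 1, 3}.
The Hessian is diagonal: diag(F_uu, F_vv). Second derivatives: F_uu(-3)=-180, F_uu(-2)=100, F_uu(0)=-180, F_uu(3)=900; F_vv(-2)=1800, F_vv(-1)=-960, F_vv(1)=1440, F_vv(3)=-4800.
Local maxima occur where both diagonal entries negative: (-3, -1), (-3, 3), (0, -1), (0, 3). Count: 4.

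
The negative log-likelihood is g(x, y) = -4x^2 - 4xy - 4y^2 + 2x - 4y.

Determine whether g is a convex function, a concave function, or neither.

concave

g is quadratic, so its Hessian is the constant matrix H = [[-8, -4], [-4, -8]].
det(H) = 48, tr(H) = -16.
det(H) > 0 and tr(H) < 0, so H is negative definite everywhere: concave.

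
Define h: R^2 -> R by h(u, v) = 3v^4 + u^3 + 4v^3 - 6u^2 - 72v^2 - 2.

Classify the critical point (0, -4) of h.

The mixed partial ∂²h/∂u∂v is 0, so the Hessian at any point is diag(h_uu, h_vv) = diag(6(u - 2), 12(3v^2 + 2v - 12)).
At (0, -4): H = diag(-12, 336).
The eigenvalues have opposite signs, so H is indefinite: a saddle point.

saddle point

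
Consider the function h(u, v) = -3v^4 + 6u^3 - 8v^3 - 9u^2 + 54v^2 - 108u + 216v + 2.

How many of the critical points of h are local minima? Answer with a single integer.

1

h separates as a function of u plus a function of v, so ∇h=0 decouples.
∂h/∂u = 18(u - 3)(u + 2) = 0 at u ∈ {-2, 3}; ∂h/∂v = -12(v - 3)(v + 2)(v + 3) = 0 at v ∈ {-3, -2, 3}.
The Hessian is diagonal: diag(h_uu, h_vv). Second derivatives: h_uu(-2)=-90, h_uu(3)=90; h_vv(-3)=-72, h_vv(-2)=60, h_vv(3)=-360.
Local minima occur where both diagonal entries positive: (3, -2). Count: 1.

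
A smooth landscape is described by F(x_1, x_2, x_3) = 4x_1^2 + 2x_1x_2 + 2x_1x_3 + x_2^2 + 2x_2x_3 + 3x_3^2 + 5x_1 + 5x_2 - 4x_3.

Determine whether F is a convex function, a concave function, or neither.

F is quadratic, so its Hessian is the constant matrix H = [[8, 2, 2], [2, 2, 2], [2, 2, 6]].
Leading principal minors: 8, 12, 48.
All positive ⇒ H ≻ 0 ⇒ convex.

convex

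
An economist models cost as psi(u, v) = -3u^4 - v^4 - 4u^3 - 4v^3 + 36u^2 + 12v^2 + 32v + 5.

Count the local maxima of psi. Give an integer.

4

psi separates as a function of u plus a function of v, so ∇psi=0 decouples.
∂psi/∂u = -12u(u - 2)(u + 3) = 0 at u ∈ {-3, 0, 2}; ∂psi/∂v = -4(v - 2)(v + 1)(v + 4) = 0 at v ∈ {-4, -1, 2}.
The Hessian is diagonal: diag(psi_uu, psi_vv). Second derivatives: psi_uu(-3)=-180, psi_uu(0)=72, psi_uu(2)=-120; psi_vv(-4)=-72, psi_vv(-1)=36, psi_vv(2)=-72.
Local maxima occur where both diagonal entries negative: (-3, -4), (-3, 2), (2, -4), (2, 2). Count: 4.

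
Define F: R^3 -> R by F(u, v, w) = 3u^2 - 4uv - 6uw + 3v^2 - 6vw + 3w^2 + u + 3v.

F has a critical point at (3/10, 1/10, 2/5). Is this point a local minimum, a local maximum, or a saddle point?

The Hessian is constant: H = [[6, -4, -6], [-4, 6, -6], [-6, -6, 6]].
Leading principal minors: Δ₁ = 6, Δ₂ = 20, Δ₃ = -600.
The minors fit neither the all-positive nor the alternating-sign pattern, so H is indefinite: a saddle point.

saddle point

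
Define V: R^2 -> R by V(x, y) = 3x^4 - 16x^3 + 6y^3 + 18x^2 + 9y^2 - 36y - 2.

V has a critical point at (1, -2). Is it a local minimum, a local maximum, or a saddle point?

The mixed partial ∂²V/∂x∂y is 0, so the Hessian at any point is diag(V_xx, V_yy) = diag(12(3x^2 - 8x + 3), 18(2y + 1)).
At (1, -2): H = diag(-24, -54).
Both eigenvalues are negative, so H is negative definite: a local maximum.

local maximum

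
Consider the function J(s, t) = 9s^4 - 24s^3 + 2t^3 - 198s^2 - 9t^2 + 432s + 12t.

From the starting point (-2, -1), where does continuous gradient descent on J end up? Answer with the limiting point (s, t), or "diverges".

J is separable, so gradient descent decouples: s follows -∂J/∂s, t follows -∂J/∂t.
∂J/∂s = 36(s - 4)(s - 1)(s + 3); at s=-2 this is 648, so s decreases.
∂J/∂t = 6(t - 2)(t - 1); at t=-1 this is 36, so t decreases.
The t-coordinate has no critical point in that direction and runs off to infinity.

diverges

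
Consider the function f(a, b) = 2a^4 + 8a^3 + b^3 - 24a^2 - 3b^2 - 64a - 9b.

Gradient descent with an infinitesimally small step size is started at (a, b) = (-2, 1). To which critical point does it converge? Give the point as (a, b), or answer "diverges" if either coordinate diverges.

(-4, 3)

f is separable, so gradient descent decouples: a follows -∂f/∂a, b follows -∂f/∂b.
∂f/∂a = 8(a - 2)(a + 1)(a + 4); at a=-2 this is 64, so a decreases.
∂f/∂b = 3(b - 3)(b + 1); at b=1 this is -12, so b increases.
a converges to its nearest critical value -4 (a local min of the a-part); b converges to 3. The iterate converges to (-4, 3).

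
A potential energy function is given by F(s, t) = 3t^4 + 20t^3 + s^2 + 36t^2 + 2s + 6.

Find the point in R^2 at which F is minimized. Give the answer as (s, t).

(-1, 0)

F(s,t) separates as P(s) + Q(t) + 6, so its minimum is min P + min Q + 6.
P'(s) = 2s + 2 vanishes at s ∈ {-1}; Q'(t) = 12t(t + 2)(t + 3) vanishes at t ∈ {-3, -2, 0}.
Local minima of P (where P''>0): P(-1)=-1. Local minima of Q: Q(-3)=27, Q(0)=0.
So the global minimum of F is P(-1) + Q(0) + 6 = -1 + 0 + 6 = 5, attained at (-1, 0).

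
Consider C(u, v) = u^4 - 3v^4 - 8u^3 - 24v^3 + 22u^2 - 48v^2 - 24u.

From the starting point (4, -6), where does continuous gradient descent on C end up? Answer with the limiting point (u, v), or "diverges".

C is separable, so gradient descent decouples: u follows -∂C/∂u, v follows -∂C/∂v.
∂C/∂u = 4(u - 3)(u - 2)(u - 1); at u=4 this is 24, so u decreases.
∂C/∂v = -12v(v + 2)(v + 4); at v=-6 this is 576, so v decreases.
The v-coordinate has no critical point in that direction and runs off to infinity.

diverges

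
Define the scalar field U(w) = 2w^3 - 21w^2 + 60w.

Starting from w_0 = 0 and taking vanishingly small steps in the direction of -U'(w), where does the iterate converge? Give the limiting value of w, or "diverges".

U'(w) = 6(w - 5)(w - 2), so U'(0) = 60.
Gradient descent moves in the -U' direction, i.e. w is decreasing.
There is no critical point below w=0, and U' keeps the same sign, so the iterate runs off to −∞.

diverges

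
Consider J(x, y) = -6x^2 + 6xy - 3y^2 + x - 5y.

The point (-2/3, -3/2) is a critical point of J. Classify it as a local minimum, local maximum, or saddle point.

The Hessian of J is constant: H = [[-12, 6], [6, -6]].
det(H) = (-12)·(-6) − 6² = 36.
det(H) > 0 and tr(H) = -18 < 0, so H is negative definite and the point is a local maximum.

local maximum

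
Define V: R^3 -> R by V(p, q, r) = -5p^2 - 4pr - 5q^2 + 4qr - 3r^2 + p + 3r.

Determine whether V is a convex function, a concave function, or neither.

concave

V is quadratic, so its Hessian is the constant matrix H = [[-10, 0, -4], [0, -10, 4], [-4, 4, -6]].
Leading principal minors: -10, 100, -280.
Signs alternate −, +, − ⇒ H ≺ 0 ⇒ concave.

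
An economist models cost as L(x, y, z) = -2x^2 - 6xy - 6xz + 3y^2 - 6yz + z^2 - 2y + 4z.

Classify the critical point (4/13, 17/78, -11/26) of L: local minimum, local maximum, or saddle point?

saddle point

The Hessian is constant: H = [[-4, -6, -6], [-6, 6, -6], [-6, -6, 2]].
Leading principal minors: Δ₁ = -4, Δ₂ = -60, Δ₃ = -624.
The minors fit neither the all-positive nor the alternating-sign pattern, so H is indefinite: a saddle point.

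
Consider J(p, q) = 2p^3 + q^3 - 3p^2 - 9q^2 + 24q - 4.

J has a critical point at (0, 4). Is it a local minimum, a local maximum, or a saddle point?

The mixed partial ∂²J/∂p∂q is 0, so the Hessian at any point is diag(J_pp, J_qq) = diag(6(2p - 1), 6(q - 3)).
At (0, 4): H = diag(-6, 6).
The eigenvalues have opposite signs, so H is indefinite: a saddle point.

saddle point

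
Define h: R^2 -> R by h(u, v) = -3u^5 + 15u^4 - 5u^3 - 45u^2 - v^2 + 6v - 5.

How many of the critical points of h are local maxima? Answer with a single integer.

2

h separates as a function of u plus a function of v, so ∇h=0 decouples.
∂h/∂u = -15u(u - 3)(u - 2)(u + 1) = 0 at u ∈ {-1, 0, 2, 3}; ∂h/∂v = -2(v - 3) = 0 at v ∈ {3}.
The Hessian is diagonal: diag(h_uu, h_vv). Second derivatives: h_uu(-1)=180, h_uu(0)=-90, h_uu(2)=90, h_uu(3)=-180; h_vv(3)=-2.
Local maxima occur where both diagonal entries negative: (0, 3), (3, 3). Count: 2.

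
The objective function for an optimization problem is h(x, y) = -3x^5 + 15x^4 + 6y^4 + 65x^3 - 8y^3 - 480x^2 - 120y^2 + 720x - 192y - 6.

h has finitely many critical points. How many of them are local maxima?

h separates as a function of x plus a function of y, so ∇h=0 decouples.
∂h/∂x = -15(x - 4)(x - 3)(x - 1)(x + 4) = 0 at x ∈ {-4, 1, 3, 4}; ∂h/∂y = 24(y - 4)(y + 1)(y + 2) = 0 at y ∈ {-2, -1, 4}.
The Hessian is diagonal: diag(h_xx, h_yy). Second derivatives: h_xx(-4)=4200, h_xx(1)=-450, h_xx(3)=210, h_xx(4)=-360; h_yy(-2)=144, h_yy(-1)=-120, h_yy(4)=720.
Local maxima occur where both diagonal entries negative: (1, -1), (4, -1). Count: 2.

2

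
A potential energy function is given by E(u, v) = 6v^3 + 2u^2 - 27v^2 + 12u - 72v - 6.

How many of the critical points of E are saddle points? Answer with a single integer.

E separates as a function of u plus a function of v, so ∇E=0 decouples.
∂E/∂u = 4(u + 3) = 0 at u ∈ {-3}; ∂E/∂v = 18(v - 4)(v + 1) = 0 at v ∈ {-1, 4}.
The Hessian is diagonal: diag(E_uu, E_vv). Second derivatives: E_uu(-3)=4; E_vv(-1)=-90, E_vv(4)=90.
Saddle points occur where the two diagonal entries have opposite signs: (-3, -1). Count: 1.

1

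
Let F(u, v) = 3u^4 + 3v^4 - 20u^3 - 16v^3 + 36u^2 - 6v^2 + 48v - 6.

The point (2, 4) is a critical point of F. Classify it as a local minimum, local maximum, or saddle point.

The mixed partial ∂²F/∂u∂v is 0, so the Hessian at any point is diag(F_uu, F_vv) = diag(12(3u^2 - 10u + 6), 12(3v^2 - 8v - 1)).
At (2, 4): H = diag(-24, 180).
The eigenvalues have opposite signs, so H is indefinite: a saddle point.

saddle point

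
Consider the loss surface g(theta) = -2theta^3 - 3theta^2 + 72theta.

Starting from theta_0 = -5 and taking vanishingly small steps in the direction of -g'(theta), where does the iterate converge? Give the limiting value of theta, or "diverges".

g'(theta) = -6(theta - 3)(theta + 4), so g'(-5) = -48.
Gradient descent moves in the -g' direction, i.e. theta is increasing.
The nearest critical point in that direction is theta = -4, where g'' = 42 > 0 (a local minimum). The iterate converges there.

-4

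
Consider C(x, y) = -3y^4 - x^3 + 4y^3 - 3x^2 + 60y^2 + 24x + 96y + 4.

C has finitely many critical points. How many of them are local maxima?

C separates as a function of x plus a function of y, so ∇C=0 decouples.
∂C/∂x = -3(x - 2)(x + 4) = 0 at x ∈ {-4, 2}; ∂C/∂y = -12(y - 4)(y + 1)(y + 2) = 0 at y ∈ {-2, -1, 4}.
The Hessian is diagonal: diag(C_xx, C_yy). Second derivatives: C_xx(-4)=18, C_xx(2)=-18; C_yy(-2)=-72, C_yy(-1)=60, C_yy(4)=-360.
Local maxima occur where both diagonal entries negative: (2, -2), (2, 4). Count: 2.

2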